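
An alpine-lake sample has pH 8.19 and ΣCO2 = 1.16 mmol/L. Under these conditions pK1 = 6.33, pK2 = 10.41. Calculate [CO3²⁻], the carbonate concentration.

[CO3²⁻] = 6.85 μmol/L

α₂ = 1 / (1 + [H⁺]/K2 + [H⁺]²/(K1K2)) = 1 / (1 + 10^+2.22 + 10^+0.36)
   = 1 / (1 + 165.96 + 2.2909) = 1/169.25 = 0.005908
[CO3²⁻] = α₂ × DIC = 0.005908 × 1.16 = 0.00685 mmol/L = 6.85 μmol/L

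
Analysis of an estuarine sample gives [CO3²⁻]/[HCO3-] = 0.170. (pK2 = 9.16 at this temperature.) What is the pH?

From K2 = [H⁺][CO3²⁻]/[HCO3-]:  pH = pK2 + log₁₀([CO3²⁻]/[HCO3-])
log₁₀(0.170) = -0.770
pH = 9.16 + (-0.770) = 8.39

pH = 8.39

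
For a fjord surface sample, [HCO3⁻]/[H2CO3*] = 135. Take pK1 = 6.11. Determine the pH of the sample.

From K1 = [H⁺][HCO3⁻]/[H2CO3*]:  pH = pK1 + log₁₀([HCO3⁻]/[H2CO3*])
log₁₀(135) = +2.130
pH = 6.11 + (+2.130) = 8.24

pH = 8.24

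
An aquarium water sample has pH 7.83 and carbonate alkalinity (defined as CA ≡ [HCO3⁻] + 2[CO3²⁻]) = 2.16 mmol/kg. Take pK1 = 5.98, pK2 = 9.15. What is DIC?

DIC = 2.09 mmol/kg

CA = [HCO3⁻] + 2[CO3²⁻] = (α₁ + 2α₂)·DIC
At pH 7.83: [H⁺]/K1 = 10^-1.85 = 0.014125, K2/[H⁺] = 10^-1.32 = 0.047863
α₁ = 1/(1 + 0.014125 + 0.047863) = 1/1.0620 = 0.9416; α₂ = α₁·K2/[H⁺] = 0.04507
α₁ + 2α₂ = 1.0318
DIC = CA / (α₁ + 2α₂) = 2.16 / 1.0318 = 2.09 mmol/kg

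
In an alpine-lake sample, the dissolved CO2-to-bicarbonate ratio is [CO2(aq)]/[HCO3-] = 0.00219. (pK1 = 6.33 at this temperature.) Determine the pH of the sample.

From K1 = [H⁺][HCO3-]/[CO2(aq)]:  pH = pK1 − log₁₀([CO2(aq)]/[HCO3-])
log₁₀(0.00219) = -2.660
pH = 6.33 − (-2.660) = 8.99

pH = 8.99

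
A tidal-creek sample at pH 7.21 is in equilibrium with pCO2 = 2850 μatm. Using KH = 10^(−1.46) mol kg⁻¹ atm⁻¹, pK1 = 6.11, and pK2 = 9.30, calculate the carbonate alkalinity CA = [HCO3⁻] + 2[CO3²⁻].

[CO2*] = KH · pCO2 = 10^(−1.46) × 2850×10^-6 = 9.882×10^-5 mol/kg
α₀ = 1/(1 + K1/[H⁺] + K1K2/[H⁺]²) = 1/(1 + 10^+1.10 + 10^-0.99) = 0.07304
DIC = [CO2*]/α₀ = 9.882×10^-5 / 0.07304 = 1.353 mmol/kg
CA = (α₁ + 2α₂)·DIC = (0.9195 + 2×0.007474) × 1.353 = 1.26 mmol/kg

CA = 1.26 mmol/kg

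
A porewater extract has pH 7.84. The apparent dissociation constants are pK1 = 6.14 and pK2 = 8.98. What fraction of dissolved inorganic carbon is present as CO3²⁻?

α₂ = 0.0663

α₂ = 1 / (1 + [H⁺]/K2 + [H⁺]²/(K1K2)) = 1 / (1 + 10^+1.14 + 10^-0.56)
   = 1 / (1 + 13.804 + 0.27542) = 1/15.079 = 0.06632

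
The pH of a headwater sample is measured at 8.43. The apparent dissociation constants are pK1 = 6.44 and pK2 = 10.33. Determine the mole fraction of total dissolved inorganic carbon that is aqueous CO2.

α₀ = 1 / (1 + K1/[H⁺] + K1K2/[H⁺]²) = 1 / (1 + 10^+1.99 + 10^+0.09)
   = 1 / (1 + 97.724 + 1.2303) = 1/99.954 = 0.01000

α₀ = 0.0100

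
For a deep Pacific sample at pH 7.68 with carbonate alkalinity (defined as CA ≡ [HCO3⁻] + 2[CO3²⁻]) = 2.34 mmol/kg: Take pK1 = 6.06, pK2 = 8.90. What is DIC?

DIC = 2.26 mmol/kg

CA = [HCO3⁻] + 2[CO3²⁻] = (α₁ + 2α₂)·DIC
At pH 7.68: [H⁺]/K1 = 10^-1.62 = 0.023988, K2/[H⁺] = 10^-1.22 = 0.060256
α₁ = 1/(1 + 0.023988 + 0.060256) = 1/1.0842 = 0.9223; α₂ = α₁·K2/[H⁺] = 0.05557
α₁ + 2α₂ = 1.0334
DIC = CA / (α₁ + 2α₂) = 2.34 / 1.0334 = 2.26 mmol/kg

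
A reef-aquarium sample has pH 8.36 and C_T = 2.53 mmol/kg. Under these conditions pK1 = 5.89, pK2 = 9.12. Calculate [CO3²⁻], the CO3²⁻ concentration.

α₂ = 1 / (1 + [H⁺]/K2 + [H⁺]²/(K1K2)) = 1 / (1 + 10^+0.76 + 10^-1.71)
   = 1 / (1 + 5.7544 + 0.019498) = 1/6.7739 = 0.1476
[CO3²⁻] = α₂ × DIC = 0.1476 × 2.53 = 0.373 mmol/kg

[CO3²⁻] = 0.373 mmol/kg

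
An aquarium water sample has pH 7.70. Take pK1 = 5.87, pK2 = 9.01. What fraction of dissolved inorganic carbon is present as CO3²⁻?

α₂ = 0.0460

α₂ = 1 / (1 + [H⁺]/K2 + [H⁺]²/(K1K2)) = 1 / (1 + 10^+1.31 + 10^-0.52)
   = 1 / (1 + 20.417 + 0.30200) = 1/21.719 = 0.04604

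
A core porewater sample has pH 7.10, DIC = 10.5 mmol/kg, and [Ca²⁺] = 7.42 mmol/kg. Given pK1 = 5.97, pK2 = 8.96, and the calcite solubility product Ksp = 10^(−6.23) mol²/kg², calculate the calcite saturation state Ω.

Ω = 1.68

α₂ = 1 / (1 + [H⁺]/K2 + [H⁺]²/(K1K2)) = 1 / (1 + 10^+1.86 + 10^+0.73)
   = 1 / (1 + 72.444 + 5.3703) = 1/78.814 = 0.01269
[CO3²⁻] = α₂ × DIC = 0.01269 × 10.5 = 0.1332 mmol/kg
Ksp = 10^(−6.23) = 5.888×10^-7
Ω = [Ca²⁺][CO3²⁻]/Ksp = (7.42×10^-3)(1.332×10^-4) / 5.888×10^-7 = 1.68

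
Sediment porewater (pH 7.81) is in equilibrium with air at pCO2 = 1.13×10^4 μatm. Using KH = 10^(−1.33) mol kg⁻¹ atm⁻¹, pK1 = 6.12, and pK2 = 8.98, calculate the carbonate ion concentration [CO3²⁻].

[CO2*] = KH · pCO2 = 10^(−1.33) × 1.13×10^4×10^-6 = 5.285×10^-4 mol/kg
α₀ = 1/(1 + K1/[H⁺] + K1K2/[H⁺]²) = 1/(1 + 10^+1.69 + 10^+0.52) = 0.01877
DIC = [CO2*]/α₀ = 5.285×10^-4 / 0.01877 = 28.17 mmol/kg
[CO3²⁻] = α₂·DIC; α₂ = 0.06214, so [CO3²⁻] = 0.06214 × 28.17 = 1.75 mmol/kg

[CO3²⁻] = 1.75 mmol/kg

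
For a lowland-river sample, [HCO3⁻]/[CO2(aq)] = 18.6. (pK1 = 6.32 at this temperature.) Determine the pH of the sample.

pH = 7.59

From K1 = [H⁺][HCO3⁻]/[CO2(aq)]:  pH = pK1 + log₁₀([HCO3⁻]/[CO2(aq)])
log₁₀(18.6) = +1.270
pH = 6.32 + (+1.270) = 7.59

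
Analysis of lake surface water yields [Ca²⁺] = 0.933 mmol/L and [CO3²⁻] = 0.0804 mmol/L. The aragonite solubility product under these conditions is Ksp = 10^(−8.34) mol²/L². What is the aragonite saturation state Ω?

Ksp = 10^(−8.34) = 4.571×10^-9
Ω = [Ca²⁺][CO3²⁻]/Ksp = (0.933×10^-3)(0.0804×10^-3) / 4.571×10^-9 = 16.4

Ω = 16.4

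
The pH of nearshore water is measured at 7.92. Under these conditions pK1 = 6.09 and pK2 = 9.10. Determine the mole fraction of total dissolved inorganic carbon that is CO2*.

α₀ = 0.0137

α₀ = 1 / (1 + K1/[H⁺] + K1K2/[H⁺]²) = 1 / (1 + 10^+1.83 + 10^+0.65)
   = 1 / (1 + 67.608 + 4.4668) = 1/73.075 = 0.01368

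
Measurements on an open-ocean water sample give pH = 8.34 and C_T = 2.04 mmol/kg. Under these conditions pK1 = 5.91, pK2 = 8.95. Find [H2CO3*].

α₀ = 1 / (1 + K1/[H⁺] + K1K2/[H⁺]²) = 1 / (1 + 10^+2.43 + 10^+1.82)
   = 1 / (1 + 269.15 + 66.069) = 1/336.22 = 0.002974
[CO2*] = α₀ × DIC = 0.002974 × 2.04 = 0.00607 mmol/kg = 6.07 μmol/kg

[CO2*] = 6.07 μmol/kg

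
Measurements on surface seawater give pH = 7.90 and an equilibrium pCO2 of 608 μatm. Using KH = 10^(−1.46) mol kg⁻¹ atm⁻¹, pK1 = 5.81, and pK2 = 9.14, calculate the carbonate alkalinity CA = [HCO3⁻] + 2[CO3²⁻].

CA = 2.89 mmol/kg

[CO2*] = KH · pCO2 = 10^(−1.46) × 608×10^-6 = 2.108×10^-5 mol/kg
α₀ = 1/(1 + K1/[H⁺] + K1K2/[H⁺]²) = 1/(1 + 10^+2.09 + 10^+0.85) = 0.007627
DIC = [CO2*]/α₀ = 2.108×10^-5 / 0.007627 = 2.764 mmol/kg
CA = (α₁ + 2α₂)·DIC = (0.9384 + 2×0.05400) × 2.764 = 2.89 mmol/kg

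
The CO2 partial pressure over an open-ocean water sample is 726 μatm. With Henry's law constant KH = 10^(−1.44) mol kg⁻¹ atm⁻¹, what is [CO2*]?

[CO2*] = 26.4 μmol/kg

KH = 10^(−1.44) = 3.631×10^-2 mol kg⁻¹ atm⁻¹
[CO2*] = KH · pCO2 = 3.631×10^-2 × 726×10^-6 atm = 2.64×10^-5 mol/kg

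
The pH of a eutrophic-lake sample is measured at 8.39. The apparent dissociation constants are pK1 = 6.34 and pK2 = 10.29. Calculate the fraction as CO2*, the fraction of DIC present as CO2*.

α₀ = 1 / (1 + K1/[H⁺] + K1K2/[H⁺]²) = 1 / (1 + 10^+2.05 + 10^+0.15)
   = 1 / (1 + 112.20 + 1.4125) = 1/114.61 = 0.008725

α₀ = 0.00872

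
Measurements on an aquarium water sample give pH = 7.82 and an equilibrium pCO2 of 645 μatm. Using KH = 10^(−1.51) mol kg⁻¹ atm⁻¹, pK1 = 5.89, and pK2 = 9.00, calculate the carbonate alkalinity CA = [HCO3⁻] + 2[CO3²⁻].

[CO2*] = KH · pCO2 = 10^(−1.51) × 645×10^-6 = 1.993×10^-5 mol/kg
α₀ = 1/(1 + K1/[H⁺] + K1K2/[H⁺]²) = 1/(1 + 10^+1.93 + 10^+0.75) = 0.01090
DIC = [CO2*]/α₀ = 1.993×10^-5 / 0.01090 = 1.829 mmol/kg
CA = (α₁ + 2α₂)·DIC = (0.9278 + 2×0.06130) × 1.829 = 1.92 mmol/kg

CA = 1.92 mmol/kg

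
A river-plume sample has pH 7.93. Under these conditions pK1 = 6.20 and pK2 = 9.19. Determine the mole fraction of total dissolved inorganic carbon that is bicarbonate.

α₁ = 0.931

α₁ = 1 / (1 + [H⁺]/K1 + K2/[H⁺]) = 1 / (1 + 10^-1.73 + 10^-1.26)
   = 1 / (1 + 0.018621 + 0.054954) = 1/1.0736 = 0.9315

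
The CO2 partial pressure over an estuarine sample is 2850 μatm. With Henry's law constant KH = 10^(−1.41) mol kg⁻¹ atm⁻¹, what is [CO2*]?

[CO2*] = 111 μmol/kg

KH = 10^(−1.41) = 3.890×10^-2 mol kg⁻¹ atm⁻¹
[CO2*] = KH · pCO2 = 3.890×10^-2 × 2850×10^-6 atm = 1.11×10^-4 mol/kg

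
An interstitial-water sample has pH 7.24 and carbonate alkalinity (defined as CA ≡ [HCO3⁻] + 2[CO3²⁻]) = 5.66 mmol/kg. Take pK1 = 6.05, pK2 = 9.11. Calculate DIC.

DIC = 5.94 mmol/kg

CA = [HCO3⁻] + 2[CO3²⁻] = (α₁ + 2α₂)·DIC
At pH 7.24: [H⁺]/K1 = 10^-1.19 = 0.064565, K2/[H⁺] = 10^-1.87 = 0.013490
α₁ = 1/(1 + 0.064565 + 0.013490) = 1/1.0781 = 0.9276; α₂ = α₁·K2/[H⁺] = 0.01251
α₁ + 2α₂ = 0.9526
DIC = CA / (α₁ + 2α₂) = 5.66 / 0.9526 = 5.94 mmol/kg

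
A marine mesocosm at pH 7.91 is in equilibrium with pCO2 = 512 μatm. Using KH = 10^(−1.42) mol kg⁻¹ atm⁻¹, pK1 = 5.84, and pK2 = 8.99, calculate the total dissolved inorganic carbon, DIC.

[CO2*] = KH · pCO2 = 10^(−1.42) × 512×10^-6 = 1.947×10^-5 mol/kg
α₀ = 1/(1 + K1/[H⁺] + K1K2/[H⁺]²) = 1/(1 + 10^+2.07 + 10^+0.99) = 0.007797
DIC = [CO2*]/α₀ = 1.947×10^-5 / 0.007797 = 2.50 mmol/kg

DIC = 2.50 mmol/kg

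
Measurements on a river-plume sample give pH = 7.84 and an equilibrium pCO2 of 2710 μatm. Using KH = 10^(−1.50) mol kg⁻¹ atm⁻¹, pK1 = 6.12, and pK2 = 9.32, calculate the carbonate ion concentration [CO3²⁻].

[CO2*] = KH · pCO2 = 10^(−1.50) × 2710×10^-6 = 8.570×10^-5 mol/kg
α₀ = 1/(1 + K1/[H⁺] + K1K2/[H⁺]²) = 1/(1 + 10^+1.72 + 10^+0.24) = 0.01811
DIC = [CO2*]/α₀ = 8.570×10^-5 / 0.01811 = 4.732 mmol/kg
[CO3²⁻] = α₂·DIC; α₂ = 0.03147, so [CO3²⁻] = 0.03147 × 4.732 = 0.149 mmol/kg

[CO3²⁻] = 0.149 mmol/kg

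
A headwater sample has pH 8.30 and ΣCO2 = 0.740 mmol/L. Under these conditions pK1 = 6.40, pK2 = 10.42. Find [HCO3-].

α₁ = 1 / (1 + [H⁺]/K1 + K2/[H⁺]) = 1 / (1 + 10^-1.90 + 10^-2.12)
   = 1 / (1 + 0.012589 + 0.0075858) = 1/1.0202 = 0.9802
[HCO3⁻] = α₁ × DIC = 0.9802 × 0.740 = 0.725 mmol/L

[HCO3⁻] = 0.725 mmol/L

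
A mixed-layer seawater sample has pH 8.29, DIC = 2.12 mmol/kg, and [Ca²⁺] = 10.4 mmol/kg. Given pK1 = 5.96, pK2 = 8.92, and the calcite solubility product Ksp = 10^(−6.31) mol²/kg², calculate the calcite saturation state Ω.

α₂ = 1 / (1 + [H⁺]/K2 + [H⁺]²/(K1K2)) = 1 / (1 + 10^+0.63 + 10^-1.70)
   = 1 / (1 + 4.2658 + 0.019953) = 1/5.2857 = 0.1892
[CO3²⁻] = α₂ × DIC = 0.1892 × 2.12 = 0.4011 mmol/kg
Ksp = 10^(−6.31) = 4.898×10^-7
Ω = [Ca²⁺][CO3²⁻]/Ksp = (10.4×10^-3)(4.011×10^-4) / 4.898×10^-7 = 8.52

Ω = 8.52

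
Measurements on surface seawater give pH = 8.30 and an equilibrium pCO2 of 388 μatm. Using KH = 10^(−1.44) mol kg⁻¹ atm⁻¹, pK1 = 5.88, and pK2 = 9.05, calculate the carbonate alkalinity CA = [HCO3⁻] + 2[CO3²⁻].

CA = 5.02 mmol/kg

[CO2*] = KH · pCO2 = 10^(−1.44) × 388×10^-6 = 1.409×10^-5 mol/kg
α₀ = 1/(1 + K1/[H⁺] + K1K2/[H⁺]²) = 1/(1 + 10^+2.42 + 10^+1.67) = 0.003217
DIC = [CO2*]/α₀ = 1.409×10^-5 / 0.003217 = 4.378 mmol/kg
CA = (α₁ + 2α₂)·DIC = (0.8463 + 2×0.1505) × 4.378 = 5.02 mmol/kg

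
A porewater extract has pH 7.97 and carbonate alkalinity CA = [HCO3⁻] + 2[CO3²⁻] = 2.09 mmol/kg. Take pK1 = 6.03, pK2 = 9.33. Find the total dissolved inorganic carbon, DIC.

DIC = 2.03 mmol/kg

CA = [HCO3⁻] + 2[CO3²⁻] = (α₁ + 2α₂)·DIC
At pH 7.97: [H⁺]/K1 = 10^-1.94 = 0.011482, K2/[H⁺] = 10^-1.36 = 0.043652
α₁ = 1/(1 + 0.011482 + 0.043652) = 1/1.0551 = 0.9477; α₂ = α₁·K2/[H⁺] = 0.04137
α₁ + 2α₂ = 1.0305
DIC = CA / (α₁ + 2α₂) = 2.09 / 1.0305 = 2.03 mmol/kg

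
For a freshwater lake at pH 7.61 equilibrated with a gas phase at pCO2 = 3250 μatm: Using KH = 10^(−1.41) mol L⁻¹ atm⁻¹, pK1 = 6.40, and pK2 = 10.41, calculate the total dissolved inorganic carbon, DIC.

[CO2*] = KH · pCO2 = 10^(−1.41) × 3250×10^-6 = 1.264×10^-4 mol/L
α₀ = 1/(1 + K1/[H⁺] + K1K2/[H⁺]²) = 1/(1 + 10^+1.21 + 10^-1.59) = 0.05799
DIC = [CO2*]/α₀ = 1.264×10^-4 / 0.05799 = 2.18 mmol/L

DIC = 2.18 mmol/L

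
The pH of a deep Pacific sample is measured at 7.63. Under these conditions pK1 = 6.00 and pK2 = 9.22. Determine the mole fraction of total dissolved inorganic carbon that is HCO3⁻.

α₁ = 1 / (1 + [H⁺]/K1 + K2/[H⁺]) = 1 / (1 + 10^-1.63 + 10^-1.59)
   = 1 / (1 + 0.023442 + 0.025704) = 1/1.0491 = 0.9532

α₁ = 0.953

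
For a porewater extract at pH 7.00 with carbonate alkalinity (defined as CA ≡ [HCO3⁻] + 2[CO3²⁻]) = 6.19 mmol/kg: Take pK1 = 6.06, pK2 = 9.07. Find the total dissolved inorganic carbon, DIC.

DIC = 6.84 mmol/kg

CA = [HCO3⁻] + 2[CO3²⁻] = (α₁ + 2α₂)·DIC
At pH 7.00: [H⁺]/K1 = 10^-0.94 = 0.11482, K2/[H⁺] = 10^-2.07 = 0.0085114
α₁ = 1/(1 + 0.11482 + 0.0085114) = 1/1.1233 = 0.8902; α₂ = α₁·K2/[H⁺] = 0.007577
α₁ + 2α₂ = 0.9054
DIC = CA / (α₁ + 2α₂) = 6.19 / 0.9054 = 6.84 mmol/kg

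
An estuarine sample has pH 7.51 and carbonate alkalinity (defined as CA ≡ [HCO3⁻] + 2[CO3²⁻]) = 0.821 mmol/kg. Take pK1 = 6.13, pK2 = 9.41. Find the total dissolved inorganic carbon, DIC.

DIC = 0.844 mmol/kg

CA = [HCO3⁻] + 2[CO3²⁻] = (α₁ + 2α₂)·DIC
At pH 7.51: [H⁺]/K1 = 10^-1.38 = 0.041687, K2/[H⁺] = 10^-1.90 = 0.012589
α₁ = 1/(1 + 0.041687 + 0.012589) = 1/1.0543 = 0.9485; α₂ = α₁·K2/[H⁺] = 0.01194
α₁ + 2α₂ = 0.9724
DIC = CA / (α₁ + 2α₂) = 0.821 / 0.9724 = 0.844 mmol/kg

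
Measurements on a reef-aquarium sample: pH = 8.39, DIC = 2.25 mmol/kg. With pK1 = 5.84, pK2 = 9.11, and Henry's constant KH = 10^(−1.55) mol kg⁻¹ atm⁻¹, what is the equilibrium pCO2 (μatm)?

α₀ = 1 / (1 + K1/[H⁺] + K1K2/[H⁺]²) = 1 / (1 + 10^+2.55 + 10^+1.83)
   = 1 / (1 + 354.81 + 67.608) = 1/423.42 = 0.002362
[CO2*] = α₀ × DIC = 0.002362 × 2.25 = 0.005314 mmol/kg = 5.314 μmol/kg
pCO2 = [CO2*]/KH = 5.314×10^-6 / 2.818×10^-2 = 189 μatm

pCO2 = 189 μatm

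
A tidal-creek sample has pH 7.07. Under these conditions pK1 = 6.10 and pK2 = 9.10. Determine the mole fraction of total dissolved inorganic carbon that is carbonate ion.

α₂ = 1 / (1 + [H⁺]/K2 + [H⁺]²/(K1K2)) = 1 / (1 + 10^+2.03 + 10^+1.06)
   = 1 / (1 + 107.15 + 11.482) = 1/119.63 = 0.008359

α₂ = 0.00836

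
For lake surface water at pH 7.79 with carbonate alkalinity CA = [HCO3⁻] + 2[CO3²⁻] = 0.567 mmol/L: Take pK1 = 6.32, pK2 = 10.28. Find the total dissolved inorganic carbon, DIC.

CA = [HCO3⁻] + 2[CO3²⁻] = (α₁ + 2α₂)·DIC
At pH 7.79: [H⁺]/K1 = 10^-1.47 = 0.033884, K2/[H⁺] = 10^-2.49 = 0.0032359
α₁ = 1/(1 + 0.033884 + 0.0032359) = 1/1.0371 = 0.9642; α₂ = α₁·K2/[H⁺] = 0.003120
α₁ + 2α₂ = 0.9704
DIC = CA / (α₁ + 2α₂) = 0.567 / 0.9704 = 0.584 mmol/L

DIC = 0.584 mmol/L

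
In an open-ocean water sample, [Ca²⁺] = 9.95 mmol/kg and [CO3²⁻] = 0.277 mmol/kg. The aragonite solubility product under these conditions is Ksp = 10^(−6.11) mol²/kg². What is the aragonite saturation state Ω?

Ksp = 10^(−6.11) = 7.762×10^-7
Ω = [Ca²⁺][CO3²⁻]/Ksp = (9.95×10^-3)(0.277×10^-3) / 7.762×10^-7 = 3.55

Ω = 3.55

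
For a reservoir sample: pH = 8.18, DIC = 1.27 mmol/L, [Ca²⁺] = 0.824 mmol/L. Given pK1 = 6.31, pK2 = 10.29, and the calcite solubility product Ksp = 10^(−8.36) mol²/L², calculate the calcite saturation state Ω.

α₂ = 1 / (1 + [H⁺]/K2 + [H⁺]²/(K1K2)) = 1 / (1 + 10^+2.11 + 10^+0.24)
   = 1 / (1 + 128.82 + 1.7378) = 1/131.56 = 0.007601
[CO3²⁻] = α₂ × DIC = 0.007601 × 1.27 = 0.009653 mmol/L = 9.653 μmol/L
Ksp = 10^(−8.36) = 4.365×10^-9
Ω = [Ca²⁺][CO3²⁻]/Ksp = (0.824×10^-3)(9.653×10^-6) / 4.365×10^-9 = 1.82

Ω = 1.82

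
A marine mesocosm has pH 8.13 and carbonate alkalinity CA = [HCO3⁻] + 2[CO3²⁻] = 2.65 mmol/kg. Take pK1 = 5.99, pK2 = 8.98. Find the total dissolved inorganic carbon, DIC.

DIC = 2.37 mmol/kg

CA = [HCO3⁻] + 2[CO3²⁻] = (α₁ + 2α₂)·DIC
At pH 8.13: [H⁺]/K1 = 10^-2.14 = 0.0072444, K2/[H⁺] = 10^-0.85 = 0.14125
α₁ = 1/(1 + 0.0072444 + 0.14125) = 1/1.1485 = 0.8707; α₂ = α₁·K2/[H⁺] = 0.1230
α₁ + 2α₂ = 1.1167
DIC = CA / (α₁ + 2α₂) = 2.65 / 1.1167 = 2.37 mmol/kg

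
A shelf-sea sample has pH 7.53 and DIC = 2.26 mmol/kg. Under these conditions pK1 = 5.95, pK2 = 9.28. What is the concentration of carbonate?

[CO3²⁻] = 0.0385 mmol/kg

α₂ = 1 / (1 + [H⁺]/K2 + [H⁺]²/(K1K2)) = 1 / (1 + 10^+1.75 + 10^+0.17)
   = 1 / (1 + 56.234 + 1.4791) = 1/58.713 = 0.01703
[CO3²⁻] = α₂ × DIC = 0.01703 × 2.26 = 0.0385 mmol/kg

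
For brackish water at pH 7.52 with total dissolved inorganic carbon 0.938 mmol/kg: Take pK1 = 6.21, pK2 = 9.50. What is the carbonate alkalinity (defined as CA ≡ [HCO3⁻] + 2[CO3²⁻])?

CA = 0.904 mmol/kg

CA = [HCO3⁻] + 2[CO3²⁻] = (α₁ + 2α₂)·DIC
At pH 7.52: [H⁺]/K1 = 10^-1.31 = 0.048978, K2/[H⁺] = 10^-1.98 = 0.010471
α₁ = 1/(1 + 0.048978 + 0.010471) = 1/1.0594 = 0.9439; α₂ = α₁·K2/[H⁺] = 0.009884
α₁ + 2α₂ = 0.9637
CA = 0.9637 × 0.938 = 0.904 mmol/kg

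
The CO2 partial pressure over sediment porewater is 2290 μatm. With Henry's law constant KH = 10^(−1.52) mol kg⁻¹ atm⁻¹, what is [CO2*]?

KH = 10^(−1.52) = 3.020×10^-2 mol kg⁻¹ atm⁻¹
[CO2*] = KH · pCO2 = 3.020×10^-2 × 2290×10^-6 atm = 6.92×10^-5 mol/kg

[CO2*] = 69.2 μmol/kg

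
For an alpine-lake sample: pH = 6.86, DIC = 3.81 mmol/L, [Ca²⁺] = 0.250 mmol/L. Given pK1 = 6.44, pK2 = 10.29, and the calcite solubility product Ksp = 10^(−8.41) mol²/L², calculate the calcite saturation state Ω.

α₂ = 1 / (1 + [H⁺]/K2 + [H⁺]²/(K1K2)) = 1 / (1 + 10^+3.43 + 10^+3.01)
   = 1 / (1 + 2691.5 + 1023.3) = 1/3715.8 = 0.0002691
[CO3²⁻] = α₂ × DIC = 0.0002691 × 3.81 = 0.001025 mmol/L = 1.025 μmol/L
Ksp = 10^(−8.41) = 3.890×10^-9
Ω = [Ca²⁺][CO3²⁻]/Ksp = (0.250×10^-3)(1.025×10^-6) / 3.890×10^-9 = 0.0659

Ω = 0.0659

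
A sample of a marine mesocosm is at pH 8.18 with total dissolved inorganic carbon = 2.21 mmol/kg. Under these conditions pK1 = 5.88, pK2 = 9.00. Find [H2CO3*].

[CO2*] = 9.58 μmol/kg

α₀ = 1 / (1 + K1/[H⁺] + K1K2/[H⁺]²) = 1 / (1 + 10^+2.30 + 10^+1.48)
   = 1 / (1 + 199.53 + 30.200) = 1/230.73 = 0.004334
[CO2*] = α₀ × DIC = 0.004334 × 2.21 = 0.00958 mmol/kg = 9.58 μmol/kg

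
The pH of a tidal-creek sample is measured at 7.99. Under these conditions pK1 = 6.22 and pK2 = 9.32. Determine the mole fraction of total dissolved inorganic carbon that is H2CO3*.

α₀ = 1 / (1 + K1/[H⁺] + K1K2/[H⁺]²) = 1 / (1 + 10^+1.77 + 10^+0.44)
   = 1 / (1 + 58.884 + 2.7542) = 1/62.639 = 0.01596

α₀ = 0.0160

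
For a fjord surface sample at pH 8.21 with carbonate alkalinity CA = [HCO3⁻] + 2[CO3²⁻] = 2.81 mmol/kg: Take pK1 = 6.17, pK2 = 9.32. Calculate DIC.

DIC = 2.64 mmol/kg

CA = [HCO3⁻] + 2[CO3²⁻] = (α₁ + 2α₂)·DIC
At pH 8.21: [H⁺]/K1 = 10^-2.04 = 0.0091201, K2/[H⁺] = 10^-1.11 = 0.077625
α₁ = 1/(1 + 0.0091201 + 0.077625) = 1/1.0867 = 0.9202; α₂ = α₁·K2/[H⁺] = 0.07143
α₁ + 2α₂ = 1.0630
DIC = CA / (α₁ + 2α₂) = 2.81 / 1.0630 = 2.64 mmol/kg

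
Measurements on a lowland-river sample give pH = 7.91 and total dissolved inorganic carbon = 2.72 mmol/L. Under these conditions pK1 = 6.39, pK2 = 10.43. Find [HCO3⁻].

[HCO3⁻] = 2.63 mmol/L

α₁ = 1 / (1 + [H⁺]/K1 + K2/[H⁺]) = 1 / (1 + 10^-1.52 + 10^-2.52)
   = 1 / (1 + 0.030200 + 0.0030200) = 1/1.0332 = 0.9678
[HCO3⁻] = α₁ × DIC = 0.9678 × 2.72 = 2.63 mmol/L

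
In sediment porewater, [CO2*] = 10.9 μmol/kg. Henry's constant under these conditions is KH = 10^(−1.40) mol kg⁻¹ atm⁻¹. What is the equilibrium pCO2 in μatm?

KH = 10^(−1.40) = 3.981×10^-2 mol kg⁻¹ atm⁻¹
pCO2 = [CO2*]/KH = 10.9×10^-6 / 3.981×10^-2 = 2.74×10^-4 atm = 274 μatm

pCO2 = 274 μatm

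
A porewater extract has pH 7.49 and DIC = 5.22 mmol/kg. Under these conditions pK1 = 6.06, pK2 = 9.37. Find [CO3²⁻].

α₂ = 1 / (1 + [H⁺]/K2 + [H⁺]²/(K1K2)) = 1 / (1 + 10^+1.88 + 10^+0.45)
   = 1 / (1 + 75.858 + 2.8184) = 1/79.676 = 0.01255
[CO3²⁻] = α₂ × DIC = 0.01255 × 5.22 = 0.0655 mmol/kg

[CO3²⁻] = 0.0655 mmol/kg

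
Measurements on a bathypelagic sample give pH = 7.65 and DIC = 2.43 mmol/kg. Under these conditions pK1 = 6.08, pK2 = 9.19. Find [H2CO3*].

[CO2*] = 0.0620 mmol/kg

α₀ = 1 / (1 + K1/[H⁺] + K1K2/[H⁺]²) = 1 / (1 + 10^+1.57 + 10^+0.03)
   = 1 / (1 + 37.154 + 1.0715) = 1/39.225 = 0.02549
[CO2*] = α₀ × DIC = 0.02549 × 2.43 = 0.0620 mmol/kg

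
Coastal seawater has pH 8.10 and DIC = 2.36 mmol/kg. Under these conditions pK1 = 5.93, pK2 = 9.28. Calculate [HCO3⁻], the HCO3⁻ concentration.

[HCO3⁻] = 2.20 mmol/kg

α₁ = 1 / (1 + [H⁺]/K1 + K2/[H⁺]) = 1 / (1 + 10^-2.17 + 10^-1.18)
   = 1 / (1 + 0.0067608 + 0.066069) = 1/1.0728 = 0.9321
[HCO3⁻] = α₁ × DIC = 0.9321 × 2.36 = 2.20 mmol/kg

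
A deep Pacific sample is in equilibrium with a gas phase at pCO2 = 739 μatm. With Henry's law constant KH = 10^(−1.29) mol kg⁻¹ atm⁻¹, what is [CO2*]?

[CO2*] = 37.9 μmol/kg

KH = 10^(−1.29) = 5.129×10^-2 mol kg⁻¹ atm⁻¹
[CO2*] = KH · pCO2 = 5.129×10^-2 × 739×10^-6 atm = 3.79×10^-5 mol/kg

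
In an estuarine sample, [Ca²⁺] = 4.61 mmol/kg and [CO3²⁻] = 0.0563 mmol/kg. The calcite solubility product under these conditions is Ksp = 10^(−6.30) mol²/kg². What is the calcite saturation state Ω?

Ksp = 10^(−6.30) = 5.012×10^-7
Ω = [Ca²⁺][CO3²⁻]/Ksp = (4.61×10^-3)(0.0563×10^-3) / 5.012×10^-7 = 0.518

Ω = 0.518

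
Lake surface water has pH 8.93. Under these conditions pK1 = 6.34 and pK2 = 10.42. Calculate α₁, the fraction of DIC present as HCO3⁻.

α₁ = 1 / (1 + [H⁺]/K1 + K2/[H⁺]) = 1 / (1 + 10^-2.59 + 10^-1.49)
   = 1 / (1 + 0.0025704 + 0.032359) = 1/1.0349 = 0.9662

α₁ = 0.966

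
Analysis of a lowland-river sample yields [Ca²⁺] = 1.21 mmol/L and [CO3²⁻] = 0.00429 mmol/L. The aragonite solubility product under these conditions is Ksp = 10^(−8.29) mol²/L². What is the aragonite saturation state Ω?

Ksp = 10^(−8.29) = 5.129×10^-9
Ω = [Ca²⁺][CO3²⁻]/Ksp = (1.21×10^-3)(0.00429×10^-3) / 5.129×10^-9 = 1.01

Ω = 1.01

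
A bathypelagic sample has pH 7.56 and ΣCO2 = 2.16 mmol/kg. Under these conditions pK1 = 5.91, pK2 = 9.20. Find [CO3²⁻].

α₂ = 1 / (1 + [H⁺]/K2 + [H⁺]²/(K1K2)) = 1 / (1 + 10^+1.64 + 10^-0.01)
   = 1 / (1 + 43.652 + 0.97724) = 1/45.629 = 0.02192
[CO3²⁻] = α₂ × DIC = 0.02192 × 2.16 = 0.0473 mmol/kg

[CO3²⁻] = 0.0473 mmol/kg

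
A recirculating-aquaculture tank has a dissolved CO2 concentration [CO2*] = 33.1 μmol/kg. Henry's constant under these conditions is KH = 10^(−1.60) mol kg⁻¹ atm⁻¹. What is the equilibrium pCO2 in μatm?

KH = 10^(−1.60) = 2.512×10^-2 mol kg⁻¹ atm⁻¹
pCO2 = [CO2*]/KH = 33.1×10^-6 / 2.512×10^-2 = 1.32×10^-3 atm = 1320 μatm

pCO2 = 1320 μatm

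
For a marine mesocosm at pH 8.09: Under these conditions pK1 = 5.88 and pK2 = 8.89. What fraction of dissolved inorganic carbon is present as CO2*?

α₀ = 1 / (1 + K1/[H⁺] + K1K2/[H⁺]²) = 1 / (1 + 10^+2.21 + 10^+1.41)
   = 1 / (1 + 162.18 + 25.704) = 1/188.88 = 0.005294

α₀ = 0.00529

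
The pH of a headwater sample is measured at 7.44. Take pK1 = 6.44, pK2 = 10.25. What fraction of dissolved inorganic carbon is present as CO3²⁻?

α₂ = 0.00141

α₂ = 1 / (1 + [H⁺]/K2 + [H⁺]²/(K1K2)) = 1 / (1 + 10^+2.81 + 10^+1.81)
   = 1 / (1 + 645.65 + 64.565) = 1/711.22 = 0.001406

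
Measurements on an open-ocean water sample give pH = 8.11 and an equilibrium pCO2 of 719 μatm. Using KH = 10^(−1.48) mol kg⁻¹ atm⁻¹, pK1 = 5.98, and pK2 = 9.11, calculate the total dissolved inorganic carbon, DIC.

DIC = 3.56 mmol/kg

[CO2*] = KH · pCO2 = 10^(−1.48) × 719×10^-6 = 2.381×10^-5 mol/kg
α₀ = 1/(1 + K1/[H⁺] + K1K2/[H⁺]²) = 1/(1 + 10^+2.13 + 10^+1.13) = 0.006694
DIC = [CO2*]/α₀ = 2.381×10^-5 / 0.006694 = 3.56 mmol/kg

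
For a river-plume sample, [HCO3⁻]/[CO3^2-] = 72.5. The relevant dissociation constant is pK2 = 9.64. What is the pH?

From K2 = [H⁺][CO3^2-]/[HCO3⁻]:  pH = pK2 − log₁₀([HCO3⁻]/[CO3^2-])
log₁₀(72.5) = +1.860
pH = 9.64 − (+1.860) = 7.78

pH = 7.78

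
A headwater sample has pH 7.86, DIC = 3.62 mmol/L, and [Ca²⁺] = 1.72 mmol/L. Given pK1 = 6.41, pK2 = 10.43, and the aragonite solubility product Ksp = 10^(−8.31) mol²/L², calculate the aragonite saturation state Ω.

Ω = 3.30

α₂ = 1 / (1 + [H⁺]/K2 + [H⁺]²/(K1K2)) = 1 / (1 + 10^+2.57 + 10^+1.12)
   = 1 / (1 + 371.54 + 13.183) = 1/385.72 = 0.002593
[CO3²⁻] = α₂ × DIC = 0.002593 × 3.62 = 0.009385 mmol/L = 9.385 μmol/L
Ksp = 10^(−8.31) = 4.898×10^-9
Ω = [Ca²⁺][CO3²⁻]/Ksp = (1.72×10^-3)(9.385×10^-6) / 4.898×10^-9 = 3.30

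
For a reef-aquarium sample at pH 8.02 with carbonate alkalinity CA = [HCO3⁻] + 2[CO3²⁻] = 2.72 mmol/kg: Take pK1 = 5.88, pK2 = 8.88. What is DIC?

DIC = 2.44 mmol/kg

CA = [HCO3⁻] + 2[CO3²⁻] = (α₁ + 2α₂)·DIC
At pH 8.02: [H⁺]/K1 = 10^-2.14 = 0.0072444, K2/[H⁺] = 10^-0.86 = 0.13804
α₁ = 1/(1 + 0.0072444 + 0.13804) = 1/1.1453 = 0.8731; α₂ = α₁·K2/[H⁺] = 0.1205
α₁ + 2α₂ = 1.1142
DIC = CA / (α₁ + 2α₂) = 2.72 / 1.1142 = 2.44 mmol/kg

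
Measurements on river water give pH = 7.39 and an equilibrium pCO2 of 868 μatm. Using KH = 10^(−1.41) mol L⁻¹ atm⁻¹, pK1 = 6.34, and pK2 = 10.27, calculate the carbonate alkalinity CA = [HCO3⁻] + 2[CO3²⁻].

CA = 0.380 mmol/L

[CO2*] = KH · pCO2 = 10^(−1.41) × 868×10^-6 = 3.377×10^-5 mol/L
α₀ = 1/(1 + K1/[H⁺] + K1K2/[H⁺]²) = 1/(1 + 10^+1.05 + 10^-1.83) = 0.08173
DIC = [CO2*]/α₀ = 3.377×10^-5 / 0.08173 = 0.4132 mmol/L
CA = (α₁ + 2α₂)·DIC = (0.9171 + 2×0.001209) × 0.4132 = 0.380 mmol/L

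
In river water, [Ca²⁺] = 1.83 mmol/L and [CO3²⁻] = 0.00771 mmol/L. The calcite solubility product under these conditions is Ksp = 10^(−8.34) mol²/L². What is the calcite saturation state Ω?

Ksp = 10^(−8.34) = 4.571×10^-9
Ω = [Ca²⁺][CO3²⁻]/Ksp = (1.83×10^-3)(0.00771×10^-3) / 4.571×10^-9 = 3.09

Ω = 3.09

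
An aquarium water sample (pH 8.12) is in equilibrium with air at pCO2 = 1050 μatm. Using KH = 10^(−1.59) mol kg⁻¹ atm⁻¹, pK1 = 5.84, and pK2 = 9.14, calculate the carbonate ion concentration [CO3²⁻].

[CO2*] = KH · pCO2 = 10^(−1.59) × 1050×10^-6 = 2.699×10^-5 mol/kg
α₀ = 1/(1 + K1/[H⁺] + K1K2/[H⁺]²) = 1/(1 + 10^+2.28 + 10^+1.26) = 0.004768
DIC = [CO2*]/α₀ = 2.699×10^-5 / 0.004768 = 5.661 mmol/kg
[CO3²⁻] = α₂·DIC; α₂ = 0.08676, so [CO3²⁻] = 0.08676 × 5.661 = 0.491 mmol/kg

[CO3²⁻] = 0.491 mmol/kg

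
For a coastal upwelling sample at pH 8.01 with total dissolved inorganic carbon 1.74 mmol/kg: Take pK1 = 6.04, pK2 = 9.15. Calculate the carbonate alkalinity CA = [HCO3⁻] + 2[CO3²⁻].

CA = 1.84 mmol/kg

CA = [HCO3⁻] + 2[CO3²⁻] = (α₁ + 2α₂)·DIC
At pH 8.01: [H⁺]/K1 = 10^-1.97 = 0.010715, K2/[H⁺] = 10^-1.14 = 0.072444
α₁ = 1/(1 + 0.010715 + 0.072444) = 1/1.0832 = 0.9232; α₂ = α₁·K2/[H⁺] = 0.06688
α₁ + 2α₂ = 1.0570
CA = 1.0570 × 1.74 = 1.84 mmol/kg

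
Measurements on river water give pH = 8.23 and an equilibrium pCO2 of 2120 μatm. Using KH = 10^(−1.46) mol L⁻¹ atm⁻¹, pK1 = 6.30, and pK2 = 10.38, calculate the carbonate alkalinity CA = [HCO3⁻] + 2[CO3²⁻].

CA = 6.35 mmol/L

[CO2*] = KH · pCO2 = 10^(−1.46) × 2120×10^-6 = 7.351×10^-5 mol/L
α₀ = 1/(1 + K1/[H⁺] + K1K2/[H⁺]²) = 1/(1 + 10^+1.93 + 10^-0.22) = 0.01153
DIC = [CO2*]/α₀ = 7.351×10^-5 / 0.01153 = 6.374 mmol/L
CA = (α₁ + 2α₂)·DIC = (0.9815 + 2×0.006949) × 6.374 = 6.35 mmol/L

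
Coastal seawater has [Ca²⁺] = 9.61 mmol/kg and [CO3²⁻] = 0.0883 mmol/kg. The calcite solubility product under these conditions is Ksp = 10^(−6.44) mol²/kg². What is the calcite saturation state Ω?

Ksp = 10^(−6.44) = 3.631×10^-7
Ω = [Ca²⁺][CO3²⁻]/Ksp = (9.61×10^-3)(0.0883×10^-3) / 3.631×10^-7 = 2.34

Ω = 2.34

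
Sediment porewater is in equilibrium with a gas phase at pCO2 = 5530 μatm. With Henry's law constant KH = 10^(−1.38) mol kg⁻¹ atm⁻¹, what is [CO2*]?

[CO2*] = 231 μmol/kg

KH = 10^(−1.38) = 4.169×10^-2 mol kg⁻¹ atm⁻¹
[CO2*] = KH · pCO2 = 4.169×10^-2 × 5530×10^-6 atm = 2.31×10^-4 mol/kg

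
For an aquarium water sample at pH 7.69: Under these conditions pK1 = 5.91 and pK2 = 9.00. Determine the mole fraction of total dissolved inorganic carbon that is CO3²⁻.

α₂ = 1 / (1 + [H⁺]/K2 + [H⁺]²/(K1K2)) = 1 / (1 + 10^+1.31 + 10^-0.47)
   = 1 / (1 + 20.417 + 0.33884) = 1/21.756 = 0.04596

α₂ = 0.0460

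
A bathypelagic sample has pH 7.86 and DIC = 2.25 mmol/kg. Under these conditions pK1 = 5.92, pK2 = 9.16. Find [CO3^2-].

[CO3²⁻] = 0.106 mmol/kg

α₂ = 1 / (1 + [H⁺]/K2 + [H⁺]²/(K1K2)) = 1 / (1 + 10^+1.30 + 10^-0.64)
   = 1 / (1 + 19.953 + 0.22909) = 1/21.182 = 0.04721
[CO3²⁻] = α₂ × DIC = 0.04721 × 2.25 = 0.106 mmol/kg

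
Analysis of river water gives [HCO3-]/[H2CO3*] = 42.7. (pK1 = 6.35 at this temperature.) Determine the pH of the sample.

pH = 7.98

From K1 = [H⁺][HCO3-]/[H2CO3*]:  pH = pK1 + log₁₀([HCO3-]/[H2CO3*])
log₁₀(42.7) = +1.630
pH = 6.35 + (+1.630) = 7.98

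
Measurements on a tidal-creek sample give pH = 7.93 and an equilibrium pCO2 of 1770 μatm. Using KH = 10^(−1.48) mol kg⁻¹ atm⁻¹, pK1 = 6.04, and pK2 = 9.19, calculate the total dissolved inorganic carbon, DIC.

DIC = 4.86 mmol/kg

[CO2*] = KH · pCO2 = 10^(−1.48) × 1770×10^-6 = 5.861×10^-5 mol/kg
α₀ = 1/(1 + K1/[H⁺] + K1K2/[H⁺]²) = 1/(1 + 10^+1.89 + 10^+0.63) = 0.01206
DIC = [CO2*]/α₀ = 5.861×10^-5 / 0.01206 = 4.86 mmol/kg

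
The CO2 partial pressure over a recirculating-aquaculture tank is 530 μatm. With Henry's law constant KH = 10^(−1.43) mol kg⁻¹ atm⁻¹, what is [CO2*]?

KH = 10^(−1.43) = 3.715×10^-2 mol kg⁻¹ atm⁻¹
[CO2*] = KH · pCO2 = 3.715×10^-2 × 530×10^-6 atm = 1.97×10^-5 mol/kg

[CO2*] = 19.7 μmol/kg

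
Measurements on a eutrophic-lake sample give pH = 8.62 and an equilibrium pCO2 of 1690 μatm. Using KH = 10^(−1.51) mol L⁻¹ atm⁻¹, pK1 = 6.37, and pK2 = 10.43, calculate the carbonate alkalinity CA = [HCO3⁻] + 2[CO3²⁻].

[CO2*] = KH · pCO2 = 10^(−1.51) × 1690×10^-6 = 5.223×10^-5 mol/L
α₀ = 1/(1 + K1/[H⁺] + K1K2/[H⁺]²) = 1/(1 + 10^+2.25 + 10^+0.44) = 0.005507
DIC = [CO2*]/α₀ = 5.223×10^-5 / 0.005507 = 9.483 mmol/L
CA = (α₁ + 2α₂)·DIC = (0.9793 + 2×0.01517) × 9.483 = 9.57 mmol/L

CA = 9.57 mmol/L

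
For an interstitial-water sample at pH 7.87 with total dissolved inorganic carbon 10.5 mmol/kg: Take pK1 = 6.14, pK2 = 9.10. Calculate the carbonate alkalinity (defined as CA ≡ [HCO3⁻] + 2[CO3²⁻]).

CA = [HCO3⁻] + 2[CO3²⁻] = (α₁ + 2α₂)·DIC
At pH 7.87: [H⁺]/K1 = 10^-1.73 = 0.018621, K2/[H⁺] = 10^-1.23 = 0.058884
α₁ = 1/(1 + 0.018621 + 0.058884) = 1/1.0775 = 0.9281; α₂ = α₁·K2/[H⁺] = 0.05465
α₁ + 2α₂ = 1.0374
CA = 1.0374 × 10.5 = 10.9 mmol/kg

CA = 10.9 mmol/kg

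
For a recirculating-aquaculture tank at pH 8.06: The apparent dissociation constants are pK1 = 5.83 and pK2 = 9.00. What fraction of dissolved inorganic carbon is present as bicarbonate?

α₁ = 1 / (1 + [H⁺]/K1 + K2/[H⁺]) = 1 / (1 + 10^-2.23 + 10^-0.94)
   = 1 / (1 + 0.0058884 + 0.11482) = 1/1.1207 = 0.8923

α₁ = 0.892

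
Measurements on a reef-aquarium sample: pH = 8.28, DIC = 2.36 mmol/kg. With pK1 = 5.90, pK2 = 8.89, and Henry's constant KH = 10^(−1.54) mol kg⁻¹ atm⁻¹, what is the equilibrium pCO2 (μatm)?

α₀ = 1 / (1 + K1/[H⁺] + K1K2/[H⁺]²) = 1 / (1 + 10^+2.38 + 10^+1.77)
   = 1 / (1 + 239.88 + 58.884) = 1/299.77 = 0.003336
[CO2*] = α₀ × DIC = 0.003336 × 2.36 = 0.007873 mmol/kg = 7.873 μmol/kg
pCO2 = [CO2*]/KH = 7.873×10^-6 / 2.884×10^-2 = 273 μatm

pCO2 = 273 μatm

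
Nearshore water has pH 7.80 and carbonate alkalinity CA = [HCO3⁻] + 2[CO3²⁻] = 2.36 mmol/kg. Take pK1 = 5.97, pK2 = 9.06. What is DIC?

CA = [HCO3⁻] + 2[CO3²⁻] = (α₁ + 2α₂)·DIC
At pH 7.80: [H⁺]/K1 = 10^-1.83 = 0.014791, K2/[H⁺] = 10^-1.26 = 0.054954
α₁ = 1/(1 + 0.014791 + 0.054954) = 1/1.0697 = 0.9348; α₂ = α₁·K2/[H⁺] = 0.05137
α₁ + 2α₂ = 1.0375
DIC = CA / (α₁ + 2α₂) = 2.36 / 1.0375 = 2.27 mmol/kg

DIC = 2.27 mmol/kg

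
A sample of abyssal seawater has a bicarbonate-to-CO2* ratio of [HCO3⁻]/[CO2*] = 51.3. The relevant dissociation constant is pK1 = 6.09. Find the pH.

From K1 = [H⁺][HCO3⁻]/[CO2*]:  pH = pK1 + log₁₀([HCO3⁻]/[CO2*])
log₁₀(51.3) = +1.710
pH = 6.09 + (+1.710) = 7.80

pH = 7.80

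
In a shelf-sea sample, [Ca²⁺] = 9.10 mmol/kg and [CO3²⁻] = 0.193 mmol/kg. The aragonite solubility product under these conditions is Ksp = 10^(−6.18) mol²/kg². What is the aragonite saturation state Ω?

Ksp = 10^(−6.18) = 6.607×10^-7
Ω = [Ca²⁺][CO3²⁻]/Ksp = (9.10×10^-3)(0.193×10^-3) / 6.607×10^-7 = 2.66

Ω = 2.66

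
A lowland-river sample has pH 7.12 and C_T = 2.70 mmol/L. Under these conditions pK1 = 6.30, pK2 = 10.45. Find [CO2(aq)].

α₀ = 1 / (1 + K1/[H⁺] + K1K2/[H⁺]²) = 1 / (1 + 10^+0.82 + 10^-2.51)
   = 1 / (1 + 6.6069 + 0.0030903) = 1/7.6100 = 0.1314
[CO2*] = α₀ × DIC = 0.1314 × 2.70 = 0.355 mmol/L

[CO2*] = 0.355 mmol/L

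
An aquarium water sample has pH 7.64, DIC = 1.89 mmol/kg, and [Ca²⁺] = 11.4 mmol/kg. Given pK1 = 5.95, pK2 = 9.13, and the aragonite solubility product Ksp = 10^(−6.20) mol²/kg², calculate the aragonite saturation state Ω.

α₂ = 1 / (1 + [H⁺]/K2 + [H⁺]²/(K1K2)) = 1 / (1 + 10^+1.49 + 10^-0.20)
   = 1 / (1 + 30.903 + 0.63096) = 1/32.534 = 0.03074
[CO3²⁻] = α₂ × DIC = 0.03074 × 1.89 = 0.05809 mmol/kg
Ksp = 10^(−6.20) = 6.310×10^-7
Ω = [Ca²⁺][CO3²⁻]/Ksp = (11.4×10^-3)(5.809×10^-5) / 6.310×10^-7 = 1.05

Ω = 1.05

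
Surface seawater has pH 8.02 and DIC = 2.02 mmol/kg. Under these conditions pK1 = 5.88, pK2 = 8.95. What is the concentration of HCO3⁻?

[HCO3⁻] = 1.80 mmol/kg

α₁ = 1 / (1 + [H⁺]/K1 + K2/[H⁺]) = 1 / (1 + 10^-2.14 + 10^-0.93)
   = 1 / (1 + 0.0072444 + 0.11749) = 1/1.1247 = 0.8891
[HCO3⁻] = α₁ × DIC = 0.8891 × 2.02 = 1.80 mmol/kg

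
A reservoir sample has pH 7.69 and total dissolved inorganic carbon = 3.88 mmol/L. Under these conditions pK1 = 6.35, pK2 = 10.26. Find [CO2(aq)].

α₀ = 1 / (1 + K1/[H⁺] + K1K2/[H⁺]²) = 1 / (1 + 10^+1.34 + 10^-1.23)
   = 1 / (1 + 21.878 + 0.058884) = 1/22.937 = 0.04360
[CO2*] = α₀ × DIC = 0.04360 × 3.88 = 0.169 mmol/L

[CO2*] = 0.169 mmol/L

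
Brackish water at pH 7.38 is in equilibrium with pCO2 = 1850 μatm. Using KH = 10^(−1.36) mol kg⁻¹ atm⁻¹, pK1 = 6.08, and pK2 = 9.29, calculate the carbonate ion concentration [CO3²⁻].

[CO3²⁻] = 19.8 μmol/kg

[CO2*] = KH · pCO2 = 10^(−1.36) × 1850×10^-6 = 8.076×10^-5 mol/kg
α₀ = 1/(1 + K1/[H⁺] + K1K2/[H⁺]²) = 1/(1 + 10^+1.30 + 10^-0.61) = 0.04717
DIC = [CO2*]/α₀ = 8.076×10^-5 / 0.04717 = 1.712 mmol/kg
[CO3²⁻] = α₂·DIC; α₂ = 0.01158, so [CO3²⁻] = 0.01158 × 1.712 = 0.0198 mmol/kg = 19.8 μmol/kg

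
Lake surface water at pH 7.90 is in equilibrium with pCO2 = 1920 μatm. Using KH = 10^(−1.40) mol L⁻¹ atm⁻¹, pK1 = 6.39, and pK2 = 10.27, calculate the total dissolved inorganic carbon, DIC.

DIC = 2.56 mmol/L

[CO2*] = KH · pCO2 = 10^(−1.40) × 1920×10^-6 = 7.644×10^-5 mol/L
α₀ = 1/(1 + K1/[H⁺] + K1K2/[H⁺]²) = 1/(1 + 10^+1.51 + 10^-0.86) = 0.02985
DIC = [CO2*]/α₀ = 7.644×10^-5 / 0.02985 = 2.56 mmol/L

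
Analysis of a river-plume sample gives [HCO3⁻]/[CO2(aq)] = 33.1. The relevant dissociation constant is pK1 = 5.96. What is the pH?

pH = 7.48

From K1 = [H⁺][HCO3⁻]/[CO2(aq)]:  pH = pK1 + log₁₀([HCO3⁻]/[CO2(aq)])
log₁₀(33.1) = +1.520
pH = 5.96 + (+1.520) = 7.48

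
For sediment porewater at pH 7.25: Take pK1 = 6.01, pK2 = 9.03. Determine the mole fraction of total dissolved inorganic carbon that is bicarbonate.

α₁ = 1 / (1 + [H⁺]/K1 + K2/[H⁺]) = 1 / (1 + 10^-1.24 + 10^-1.78)
   = 1 / (1 + 0.057544 + 0.016596) = 1/1.0741 = 0.9310

α₁ = 0.931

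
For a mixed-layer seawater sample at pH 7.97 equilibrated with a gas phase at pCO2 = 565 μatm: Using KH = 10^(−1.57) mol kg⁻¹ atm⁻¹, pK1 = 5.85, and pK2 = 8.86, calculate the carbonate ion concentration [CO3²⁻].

[CO2*] = KH · pCO2 = 10^(−1.57) × 565×10^-6 = 1.521×10^-5 mol/kg
α₀ = 1/(1 + K1/[H⁺] + K1K2/[H⁺]²) = 1/(1 + 10^+2.12 + 10^+1.23) = 0.006675
DIC = [CO2*]/α₀ = 1.521×10^-5 / 0.006675 = 2.278 mmol/kg
[CO3²⁻] = α₂·DIC; α₂ = 0.1134, so [CO3²⁻] = 0.1134 × 2.278 = 0.258 mmol/kg

[CO3²⁻] = 0.258 mmol/kg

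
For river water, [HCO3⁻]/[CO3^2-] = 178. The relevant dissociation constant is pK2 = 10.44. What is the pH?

From K2 = [H⁺][CO3^2-]/[HCO3⁻]:  pH = pK2 − log₁₀([HCO3⁻]/[CO3^2-])
log₁₀(178) = +2.250
pH = 10.44 − (+2.250) = 8.19

pH = 8.19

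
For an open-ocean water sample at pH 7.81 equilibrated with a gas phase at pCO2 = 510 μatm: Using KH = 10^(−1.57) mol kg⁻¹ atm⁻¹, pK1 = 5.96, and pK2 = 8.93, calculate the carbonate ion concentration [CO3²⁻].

[CO2*] = KH · pCO2 = 10^(−1.57) × 510×10^-6 = 1.373×10^-5 mol/kg
α₀ = 1/(1 + K1/[H⁺] + K1K2/[H⁺]²) = 1/(1 + 10^+1.85 + 10^+0.73) = 0.01296
DIC = [CO2*]/α₀ = 1.373×10^-5 / 0.01296 = 1.059 mmol/kg
[CO3²⁻] = α₂·DIC; α₂ = 0.06960, so [CO3²⁻] = 0.06960 × 1.059 = 0.0737 mmol/kg

[CO3²⁻] = 0.0737 mmol/kg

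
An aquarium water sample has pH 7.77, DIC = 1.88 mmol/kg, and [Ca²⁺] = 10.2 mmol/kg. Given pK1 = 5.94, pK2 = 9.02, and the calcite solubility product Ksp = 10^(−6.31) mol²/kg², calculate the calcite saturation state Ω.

Ω = 2.06

α₂ = 1 / (1 + [H⁺]/K2 + [H⁺]²/(K1K2)) = 1 / (1 + 10^+1.25 + 10^-0.58)
   = 1 / (1 + 17.783 + 0.26303) = 1/19.046 = 0.05250
[CO3²⁻] = α₂ × DIC = 0.05250 × 1.88 = 0.09871 mmol/kg
Ksp = 10^(−6.31) = 4.898×10^-7
Ω = [Ca²⁺][CO3²⁻]/Ksp = (10.2×10^-3)(9.871×10^-5) / 4.898×10^-7 = 2.06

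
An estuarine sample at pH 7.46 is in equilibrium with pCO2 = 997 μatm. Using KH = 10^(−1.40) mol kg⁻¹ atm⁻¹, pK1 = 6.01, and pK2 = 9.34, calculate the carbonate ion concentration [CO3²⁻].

[CO2*] = KH · pCO2 = 10^(−1.40) × 997×10^-6 = 3.969×10^-5 mol/kg
α₀ = 1/(1 + K1/[H⁺] + K1K2/[H⁺]²) = 1/(1 + 10^+1.45 + 10^-0.43) = 0.03383
DIC = [CO2*]/α₀ = 3.969×10^-5 / 0.03383 = 1.173 mmol/kg
[CO3²⁻] = α₂·DIC; α₂ = 0.01257, so [CO3²⁻] = 0.01257 × 1.173 = 0.0147 mmol/kg = 14.7 μmol/kg

[CO3²⁻] = 14.7 μmol/kg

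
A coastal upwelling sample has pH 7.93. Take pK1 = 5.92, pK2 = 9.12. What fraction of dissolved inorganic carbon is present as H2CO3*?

α₀ = 1 / (1 + K1/[H⁺] + K1K2/[H⁺]²) = 1 / (1 + 10^+2.01 + 10^+0.82)
   = 1 / (1 + 102.33 + 6.6069) = 1/109.94 = 0.009096

α₀ = 0.00910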